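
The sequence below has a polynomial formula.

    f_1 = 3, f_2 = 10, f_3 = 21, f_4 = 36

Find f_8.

D1: 7, 11, 15
D2: 4, 4
Constant second difference = 4, so extend:
15 + 4 = 19;  36 + 19 = 55
19 + 4 = 23;  55 + 23 = 78
23 + 4 = 27;  78 + 27 = 105
27 + 4 = 31;  105 + 31 = 136

136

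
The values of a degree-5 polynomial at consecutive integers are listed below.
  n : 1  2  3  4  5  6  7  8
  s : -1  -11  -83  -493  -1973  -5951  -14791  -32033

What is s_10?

D1: -10, -72, -410, -1480, -3978, -8840, -17242
D2: -62, -338, -1070, -2498, -4862, -8402
D3: -276, -732, -1428, -2364, -3540
D4: -456, -696, -936, -1176
D5: -240, -240, -240
Constant fifth difference = -240, so extend:
-1176 − 240 = -1416;  -3540 − 1416 = -4956;  -8402 − 4956 = -13358;  -17242 − 13358 = -30600;  -32033 − 30600 = -62633
-1416 − 240 = -1656;  -4956 − 1656 = -6612;  -13358 − 6612 = -19970;  -30600 − 19970 = -50570;  -62633 − 50570 = -113203

-113203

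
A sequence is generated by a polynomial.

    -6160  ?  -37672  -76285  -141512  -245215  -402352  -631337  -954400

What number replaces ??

Using the last 7 terms:
First differences: -38613, -65227, -103703, -157137, -228985, -323063
Second differences: -26614, -38476, -53434, -71848, -94078
Third differences: -11862, -14958, -18414, -22230
Fourth differences: -3096, -3456, -3816
Fifth differences: -360, -360
Constant fifth difference = -360.
Extend backward: -3096 + 360 = -2736;  -11862 + 2736 = -9126;  -26614 + 9126 = -17488;  -38613 + 17488 = -21125;  -37672 + 21125 = -16547

-16547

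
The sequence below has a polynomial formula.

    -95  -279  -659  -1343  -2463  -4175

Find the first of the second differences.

-196

Δ: -184, -380, -684, -1120, -1712
Δ²: -196, -304, -436, -592
Δ³: -108, -132, -156
Δ⁴: -24, -24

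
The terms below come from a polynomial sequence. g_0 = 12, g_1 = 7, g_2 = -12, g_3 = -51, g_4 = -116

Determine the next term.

Δ: -5  -19  -39  -65
Δ²: -14  -20  -26
Δ³: -6  -6
Third differences constant at -6.
-26 − 6 = -32;  -65 − 32 = -97;  -116 − 97 = -213

-213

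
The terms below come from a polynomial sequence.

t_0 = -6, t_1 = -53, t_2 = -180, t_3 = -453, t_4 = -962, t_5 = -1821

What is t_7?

-47, -127, -273, -509, -859
-80, -146, -236, -350
-66, -90, -114
-24, -24
Constant fourth difference = -24, so extend:
-114 − 24 = -138;  -350 − 138 = -488;  -859 − 488 = -1347;  -1821 − 1347 = -3168
-138 − 24 = -162;  -488 − 162 = -650;  -1347 − 650 = -1997;  -3168 − 1997 = -5165

-5165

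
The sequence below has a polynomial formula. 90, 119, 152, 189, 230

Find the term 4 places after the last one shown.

434

First differences: 29, 33, 37, 41
Second differences: 4, 4, 4
Second differences constant at 4.
41 + 4 = 45;  230 + 45 = 275
45 + 4 = 49;  275 + 49 = 324
49 + 4 = 53;  324 + 53 = 377
53 + 4 = 57;  377 + 57 = 434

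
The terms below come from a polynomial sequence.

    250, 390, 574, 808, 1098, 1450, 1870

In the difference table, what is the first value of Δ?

140

First differences: 140, 184, 234, 290, 352, 420
Second differences: 44, 50, 56, 62, 68
Third differences: 6, 6, 6, 6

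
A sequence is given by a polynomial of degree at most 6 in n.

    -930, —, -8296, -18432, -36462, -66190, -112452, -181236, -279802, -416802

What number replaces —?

Using the last 8 terms:
Δ: -10136  -18030  -29728  -46262  -68784  -98566  -137000
Δ²: -7894  -11698  -16534  -22522  -29782  -38434
Δ³: -3804  -4836  -5988  -7260  -8652
Δ⁴: -1032  -1152  -1272  -1392
Δ⁵: -120  -120  -120
Constant fifth difference = -120.
Extend backward: -1032 + 120 = -912;  -3804 + 912 = -2892;  -7894 + 2892 = -5002;  -10136 + 5002 = -5134;  -8296 + 5134 = -3162

-3162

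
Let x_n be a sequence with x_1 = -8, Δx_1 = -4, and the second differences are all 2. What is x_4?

-14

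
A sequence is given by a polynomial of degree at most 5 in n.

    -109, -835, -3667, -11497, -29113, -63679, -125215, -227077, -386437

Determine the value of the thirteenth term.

Δ: -726  -2832  -7830  -17616  -34566  -61536  -101862  -159360
Δ²: -2106  -4998  -9786  -16950  -26970  -40326  -57498
Δ³: -2892  -4788  -7164  -10020  -13356  -17172
Δ⁴: -1896  -2376  -2856  -3336  -3816
Δ⁵: -480  -480  -480  -480
Constant fifth difference = -480, so extend:
-3816 − 480 = -4296;  -17172 − 4296 = -21468;  -57498 − 21468 = -78966;  -159360 − 78966 = -238326;  -386437 − 238326 = -624763
-4296 − 480 = -4776;  -21468 − 4776 = -26244;  -78966 − 26244 = -105210;  -238326 − 105210 = -343536;  -624763 − 343536 = -968299
-4776 − 480 = -5256;  -26244 − 5256 = -31500;  -105210 − 31500 = -136710;  -343536 − 136710 = -480246;  -968299 − 480246 = -1448545
-5256 − 480 = -5736;  -31500 − 5736 = -37236;  -136710 − 37236 = -173946;  -480246 − 173946 = -654192;  -1448545 − 654192 = -2102737

-2102737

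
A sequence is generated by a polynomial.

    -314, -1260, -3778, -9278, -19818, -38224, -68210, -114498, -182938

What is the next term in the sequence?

-280628

First differences: -946 , -2518 , -5500 , -10540 , -18406 , -29986 , -46288 , -68440
Second differences: -1572 , -2982 , -5040 , -7866 , -11580 , -16302 , -22152
Third differences: -1410 , -2058 , -2826 , -3714 , -4722 , -5850
Fourth differences: -648 , -768 , -888 , -1008 , -1128
Fifth differences: -120 , -120 , -120 , -120
Constant fifth difference = -120, so extend:
-1128 − 120 = -1248;  -5850 − 1248 = -7098;  -22152 − 7098 = -29250;  -68440 − 29250 = -97690;  -182938 − 97690 = -280628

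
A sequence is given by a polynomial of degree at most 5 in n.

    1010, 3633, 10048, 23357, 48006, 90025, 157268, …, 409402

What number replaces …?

Using the first 7 terms:
D1: 2623  6415  13309  24649  42019  67243
D2: 3792  6894  11340  17370  25224
D3: 3102  4446  6030  7854
D4: 1344  1584  1824
D5: 240  240
Constant fifth difference = 240.
Extend forward: 1824 + 240 = 2064;  7854 + 2064 = 9918;  25224 + 9918 = 35142;  67243 + 35142 = 102385;  157268 + 102385 = 259653

259653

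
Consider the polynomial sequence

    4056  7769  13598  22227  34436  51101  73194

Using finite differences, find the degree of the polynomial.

4

D1: 3713, 5829, 8629, 12209, 16665, 22093
D2: 2116, 2800, 3580, 4456, 5428
D3: 684, 780, 876, 972
D4: 96, 96, 96
The fourth differences are constant, so the polynomial has degree 4.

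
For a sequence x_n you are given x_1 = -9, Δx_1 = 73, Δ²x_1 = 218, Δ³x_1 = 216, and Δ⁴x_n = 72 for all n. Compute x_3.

355

Build the table forward from the leading diagonal:
Δ⁴: 72  72  72
Δ³: 216  288  360
Δ²: 218  434  722
Δ: 73  291  725
x: -9  64  355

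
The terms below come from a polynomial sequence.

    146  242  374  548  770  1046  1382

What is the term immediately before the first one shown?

D1: 96, 132, 174, 222, 276, 336
D2: 36, 42, 48, 54, 60
D3: 6, 6, 6, 6
The third differences are constant at 6.
Work back: 36 − 6 = 30;  96 − 30 = 66;  146 − 66 = 80

80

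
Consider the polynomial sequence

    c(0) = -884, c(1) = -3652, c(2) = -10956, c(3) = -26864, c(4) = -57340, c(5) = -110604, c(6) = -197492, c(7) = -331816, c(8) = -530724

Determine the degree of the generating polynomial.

Δ: -2768, -7304, -15908, -30476, -53264, -86888, -134324, -198908
Δ²: -4536, -8604, -14568, -22788, -33624, -47436, -64584
Δ³: -4068, -5964, -8220, -10836, -13812, -17148
Δ⁴: -1896, -2256, -2616, -2976, -3336
Δ⁵: -360, -360, -360, -360
The fifth differences are constant, so the polynomial has degree 5.

5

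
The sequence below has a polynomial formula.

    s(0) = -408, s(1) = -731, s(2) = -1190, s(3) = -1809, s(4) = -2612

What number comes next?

-3623

-323, -459, -619, -803
-136, -160, -184
-24, -24
Constant third difference = -24, so extend:
-184 − 24 = -208;  -803 − 208 = -1011;  -2612 − 1011 = -3623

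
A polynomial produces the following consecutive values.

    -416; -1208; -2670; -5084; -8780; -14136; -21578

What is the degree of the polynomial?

First differences: -792, -1462, -2414, -3696, -5356, -7442
Second differences: -670, -952, -1282, -1660, -2086
Third differences: -282, -330, -378, -426
Fourth differences: -48, -48, -48
The fourth differences are constant, so the polynomial has degree 4.

4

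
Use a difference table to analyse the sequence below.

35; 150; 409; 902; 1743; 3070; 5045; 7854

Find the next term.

Δ: 115, 259, 493, 841, 1327, 1975, 2809
Δ²: 144, 234, 348, 486, 648, 834
Δ³: 90, 114, 138, 162, 186
Δ⁴: 24, 24, 24, 24
Fourth differences constant at 24.
186 + 24 = 210;  834 + 210 = 1044;  2809 + 1044 = 3853;  7854 + 3853 = 11707

11707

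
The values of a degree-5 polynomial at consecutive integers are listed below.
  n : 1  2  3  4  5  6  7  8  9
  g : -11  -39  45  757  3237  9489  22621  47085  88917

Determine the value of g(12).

407781

-28, 84, 712, 2480, 6252, 13132, 24464, 41832
112, 628, 1768, 3772, 6880, 11332, 17368
516, 1140, 2004, 3108, 4452, 6036
624, 864, 1104, 1344, 1584
240, 240, 240, 240
The fifth differences are constant (240).
1584 + 240 = 1824;  6036 + 1824 = 7860;  17368 + 7860 = 25228;  41832 + 25228 = 67060;  88917 + 67060 = 155977
1824 + 240 = 2064;  7860 + 2064 = 9924;  25228 + 9924 = 35152;  67060 + 35152 = 102212;  155977 + 102212 = 258189
2064 + 240 = 2304;  9924 + 2304 = 12228;  35152 + 12228 = 47380;  102212 + 47380 = 149592;  258189 + 149592 = 407781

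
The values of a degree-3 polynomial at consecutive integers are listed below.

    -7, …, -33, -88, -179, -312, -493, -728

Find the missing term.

Using the last 6 terms:
D1: -55, -91, -133, -181, -235
D2: -36, -42, -48, -54
D3: -6, -6, -6
Constant third difference = -6.
Extend backward: -36 + 6 = -30;  -55 + 30 = -25;  -33 + 25 = -8

-8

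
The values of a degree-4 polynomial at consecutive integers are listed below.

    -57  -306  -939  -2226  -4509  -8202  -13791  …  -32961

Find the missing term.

-21834

Using the first 7 terms:
D1: -249, -633, -1287, -2283, -3693, -5589
D2: -384, -654, -996, -1410, -1896
D3: -270, -342, -414, -486
D4: -72, -72, -72
Constant fourth difference = -72.
Extend forward: -486 − 72 = -558;  -1896 − 558 = -2454;  -5589 − 2454 = -8043;  -13791 − 8043 = -21834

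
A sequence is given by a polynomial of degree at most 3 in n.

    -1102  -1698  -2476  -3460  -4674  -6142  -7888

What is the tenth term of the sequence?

-15034

D1: -596, -778, -984, -1214, -1468, -1746
D2: -182, -206, -230, -254, -278
D3: -24, -24, -24, -24
Third differences constant at -24.
-278 − 24 = -302;  -1746 − 302 = -2048;  -7888 − 2048 = -9936
-302 − 24 = -326;  -2048 − 326 = -2374;  -9936 − 2374 = -12310
-326 − 24 = -350;  -2374 − 350 = -2724;  -12310 − 2724 = -15034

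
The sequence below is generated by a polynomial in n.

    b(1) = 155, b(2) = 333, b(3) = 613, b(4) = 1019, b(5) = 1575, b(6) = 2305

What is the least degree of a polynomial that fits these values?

3

178, 280, 406, 556, 730
102, 126, 150, 174
24, 24, 24
The third differences are constant, so the polynomial has degree 3.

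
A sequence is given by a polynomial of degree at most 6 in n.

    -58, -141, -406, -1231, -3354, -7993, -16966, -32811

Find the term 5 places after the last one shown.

-369466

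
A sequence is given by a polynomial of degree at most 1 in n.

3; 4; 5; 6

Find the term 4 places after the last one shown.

10

First differences: 1, 1, 1
The first differences are constant (1).
6 + 1 = 7
7 + 1 = 8
8 + 1 = 9
9 + 1 = 10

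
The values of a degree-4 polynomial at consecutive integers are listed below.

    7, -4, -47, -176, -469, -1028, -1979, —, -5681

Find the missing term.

Using the first 7 terms:
First differences: -11, -43, -129, -293, -559, -951
Second differences: -32, -86, -164, -266, -392
Third differences: -54, -78, -102, -126
Fourth differences: -24, -24, -24
Constant fourth difference = -24.
Extend forward: -126 − 24 = -150;  -392 − 150 = -542;  -951 − 542 = -1493;  -1979 − 1493 = -3472

-3472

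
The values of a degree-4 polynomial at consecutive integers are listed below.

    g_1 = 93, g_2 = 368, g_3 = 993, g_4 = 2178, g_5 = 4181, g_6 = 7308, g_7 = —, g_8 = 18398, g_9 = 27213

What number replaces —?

11913

Using the first 6 terms:
First differences: 275  625  1185  2003  3127
Second differences: 350  560  818  1124
Third differences: 210  258  306
Fourth differences: 48  48
Constant fourth difference = 48.
Extend forward: 306 + 48 = 354;  1124 + 354 = 1478;  3127 + 1478 = 4605;  7308 + 4605 = 11913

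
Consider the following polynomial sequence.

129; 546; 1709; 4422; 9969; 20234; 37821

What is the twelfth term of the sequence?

D1: 417 , 1163 , 2713 , 5547 , 10265 , 17587
D2: 746 , 1550 , 2834 , 4718 , 7322
D3: 804 , 1284 , 1884 , 2604
D4: 480 , 600 , 720
D5: 120 , 120
Fifth differences constant at 120.
720 + 120 = 840;  2604 + 840 = 3444;  7322 + 3444 = 10766;  17587 + 10766 = 28353;  37821 + 28353 = 66174
840 + 120 = 960;  3444 + 960 = 4404;  10766 + 4404 = 15170;  28353 + 15170 = 43523;  66174 + 43523 = 109697
960 + 120 = 1080;  4404 + 1080 = 5484;  15170 + 5484 = 20654;  43523 + 20654 = 64177;  109697 + 64177 = 173874
1080 + 120 = 1200;  5484 + 1200 = 6684;  20654 + 6684 = 27338;  64177 + 27338 = 91515;  173874 + 91515 = 265389
1200 + 120 = 1320;  6684 + 1320 = 8004;  27338 + 8004 = 35342;  91515 + 35342 = 126857;  265389 + 126857 = 392246

392246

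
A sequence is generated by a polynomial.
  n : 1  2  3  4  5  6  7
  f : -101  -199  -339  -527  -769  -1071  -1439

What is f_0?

-39

Δ: -98  -140  -188  -242  -302  -368
Δ²: -42  -48  -54  -60  -66
Δ³: -6  -6  -6  -6
The third differences are constant at -6.
Work back: -42 + 6 = -36;  -98 + 36 = -62;  -101 + 62 = -39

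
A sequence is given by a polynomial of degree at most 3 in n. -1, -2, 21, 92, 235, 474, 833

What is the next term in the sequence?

1336

-1  23  71  143  239  359
24  48  72  96  120
24  24  24  24
Third differences constant at 24.
120 + 24 = 144;  359 + 144 = 503;  833 + 503 = 1336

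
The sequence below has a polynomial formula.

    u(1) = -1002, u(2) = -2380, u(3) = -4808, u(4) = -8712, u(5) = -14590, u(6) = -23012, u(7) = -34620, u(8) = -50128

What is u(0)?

-1378, -2428, -3904, -5878, -8422, -11608, -15508
-1050, -1476, -1974, -2544, -3186, -3900
-426, -498, -570, -642, -714
-72, -72, -72, -72
The fourth differences are constant at -72.
Work back: -426 + 72 = -354;  -1050 + 354 = -696;  -1378 + 696 = -682;  -1002 + 682 = -320

-320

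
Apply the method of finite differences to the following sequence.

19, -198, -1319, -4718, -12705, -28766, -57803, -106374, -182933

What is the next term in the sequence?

-298070

First differences: -217  -1121  -3399  -7987  -16061  -29037  -48571  -76559
Second differences: -904  -2278  -4588  -8074  -12976  -19534  -27988
Third differences: -1374  -2310  -3486  -4902  -6558  -8454
Fourth differences: -936  -1176  -1416  -1656  -1896
Fifth differences: -240  -240  -240  -240
The fifth differences are constant (-240).
-1896 − 240 = -2136;  -8454 − 2136 = -10590;  -27988 − 10590 = -38578;  -76559 − 38578 = -115137;  -182933 − 115137 = -298070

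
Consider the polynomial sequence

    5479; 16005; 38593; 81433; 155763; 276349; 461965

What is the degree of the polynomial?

5

Δ: 10526, 22588, 42840, 74330, 120586, 185616
Δ²: 12062, 20252, 31490, 46256, 65030
Δ³: 8190, 11238, 14766, 18774
Δ⁴: 3048, 3528, 4008
Δ⁵: 480, 480
The fifth differences are constant, so the polynomial has degree 5.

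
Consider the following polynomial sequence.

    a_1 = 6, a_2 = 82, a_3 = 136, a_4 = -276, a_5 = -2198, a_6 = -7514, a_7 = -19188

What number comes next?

-41504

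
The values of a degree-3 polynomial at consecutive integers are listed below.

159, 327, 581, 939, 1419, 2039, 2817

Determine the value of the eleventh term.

First differences: 168 , 254 , 358 , 480 , 620 , 778
Second differences: 86 , 104 , 122 , 140 , 158
Third differences: 18 , 18 , 18 , 18
Constant third difference = 18, so extend:
158 + 18 = 176;  778 + 176 = 954;  2817 + 954 = 3771
176 + 18 = 194;  954 + 194 = 1148;  3771 + 1148 = 4919
194 + 18 = 212;  1148 + 212 = 1360;  4919 + 1360 = 6279
212 + 18 = 230;  1360 + 230 = 1590;  6279 + 1590 = 7869

7869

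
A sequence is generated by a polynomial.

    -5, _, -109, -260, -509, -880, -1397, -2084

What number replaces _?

Using the last 6 terms:
-151  -249  -371  -517  -687
-98  -122  -146  -170
-24  -24  -24
Constant third difference = -24.
Extend backward: -98 + 24 = -74;  -151 + 74 = -77;  -109 + 77 = -32

-32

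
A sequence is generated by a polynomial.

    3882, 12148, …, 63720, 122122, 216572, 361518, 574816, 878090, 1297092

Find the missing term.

Using the last 7 terms:
D1: 58402  94450  144946  213298  303274  419002
D2: 36048  50496  68352  89976  115728
D3: 14448  17856  21624  25752
D4: 3408  3768  4128
D5: 360  360
Constant fifth difference = 360.
Extend backward: 3408 − 360 = 3048;  14448 − 3048 = 11400;  36048 − 11400 = 24648;  58402 − 24648 = 33754;  63720 − 33754 = 29966

29966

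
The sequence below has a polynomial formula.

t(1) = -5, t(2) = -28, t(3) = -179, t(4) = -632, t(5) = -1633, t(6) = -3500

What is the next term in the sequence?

-6623

Δ: -23  -151  -453  -1001  -1867
Δ²: -128  -302  -548  -866
Δ³: -174  -246  -318
Δ⁴: -72  -72
Fourth differences constant at -72.
-318 − 72 = -390;  -866 − 390 = -1256;  -1867 − 1256 = -3123;  -3500 − 3123 = -6623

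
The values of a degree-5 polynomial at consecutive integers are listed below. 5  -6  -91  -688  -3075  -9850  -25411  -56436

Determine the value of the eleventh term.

-11  -85  -597  -2387  -6775  -15561  -31025
-74  -512  -1790  -4388  -8786  -15464
-438  -1278  -2598  -4398  -6678
-840  -1320  -1800  -2280
-480  -480  -480
Fifth differences constant at -480.
-2280 − 480 = -2760;  -6678 − 2760 = -9438;  -15464 − 9438 = -24902;  -31025 − 24902 = -55927;  -56436 − 55927 = -112363
-2760 − 480 = -3240;  -9438 − 3240 = -12678;  -24902 − 12678 = -37580;  -55927 − 37580 = -93507;  -112363 − 93507 = -205870
-3240 − 480 = -3720;  -12678 − 3720 = -16398;  -37580 − 16398 = -53978;  -93507 − 53978 = -147485;  -205870 − 147485 = -353355

-353355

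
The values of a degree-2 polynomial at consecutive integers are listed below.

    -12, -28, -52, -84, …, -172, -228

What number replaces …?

-124

Using the first 4 terms:
-16  -24  -32
-8  -8
Constant second difference = -8.
Extend forward: -32 − 8 = -40;  -84 − 40 = -124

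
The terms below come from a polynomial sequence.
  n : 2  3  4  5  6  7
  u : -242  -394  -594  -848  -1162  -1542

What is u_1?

-132

First differences: -152, -200, -254, -314, -380
Second differences: -48, -54, -60, -66
Third differences: -6, -6, -6
The third differences are constant at -6.
Work back: -48 + 6 = -42;  -152 + 42 = -110;  -242 + 110 = -132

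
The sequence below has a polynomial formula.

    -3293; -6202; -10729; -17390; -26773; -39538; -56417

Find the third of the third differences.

-660

D1: -2909, -4527, -6661, -9383, -12765, -16879
D2: -1618, -2134, -2722, -3382, -4114
D3: -516, -588, -660, -732
D4: -72, -72, -72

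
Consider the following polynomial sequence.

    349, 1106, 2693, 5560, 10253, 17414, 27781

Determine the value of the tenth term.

86938

D1: 757 , 1587 , 2867 , 4693 , 7161 , 10367
D2: 830 , 1280 , 1826 , 2468 , 3206
D3: 450 , 546 , 642 , 738
D4: 96 , 96 , 96
Constant fourth difference = 96, so extend:
738 + 96 = 834;  3206 + 834 = 4040;  10367 + 4040 = 14407;  27781 + 14407 = 42188
834 + 96 = 930;  4040 + 930 = 4970;  14407 + 4970 = 19377;  42188 + 19377 = 61565
930 + 96 = 1026;  4970 + 1026 = 5996;  19377 + 5996 = 25373;  61565 + 25373 = 86938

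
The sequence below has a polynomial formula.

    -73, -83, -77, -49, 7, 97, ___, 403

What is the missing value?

Using the first 6 terms:
-10  6  28  56  90
16  22  28  34
6  6  6
Constant third difference = 6.
Extend forward: 34 + 6 = 40;  90 + 40 = 130;  97 + 130 = 227

227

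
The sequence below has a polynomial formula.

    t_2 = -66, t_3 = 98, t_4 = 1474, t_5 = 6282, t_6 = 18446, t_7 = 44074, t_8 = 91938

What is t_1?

-14

D1: 164  1376  4808  12164  25628  47864
D2: 1212  3432  7356  13464  22236
D3: 2220  3924  6108  8772
D4: 1704  2184  2664
D5: 480  480
The fifth differences are constant at 480.
Work back: 1704 − 480 = 1224;  2220 − 1224 = 996;  1212 − 996 = 216;  164 − 216 = -52;  -66 + 52 = -14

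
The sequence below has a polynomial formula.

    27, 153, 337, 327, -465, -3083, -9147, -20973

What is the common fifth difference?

-120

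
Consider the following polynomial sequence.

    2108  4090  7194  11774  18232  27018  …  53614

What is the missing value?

38630

Using the first 6 terms:
1982, 3104, 4580, 6458, 8786
1122, 1476, 1878, 2328
354, 402, 450
48, 48
Constant fourth difference = 48.
Extend forward: 450 + 48 = 498;  2328 + 498 = 2826;  8786 + 2826 = 11612;  27018 + 11612 = 38630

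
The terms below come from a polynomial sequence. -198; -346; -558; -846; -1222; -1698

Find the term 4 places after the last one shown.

First differences: -148, -212, -288, -376, -476
Second differences: -64, -76, -88, -100
Third differences: -12, -12, -12
Third differences constant at -12.
-100 − 12 = -112;  -476 − 112 = -588;  -1698 − 588 = -2286
-112 − 12 = -124;  -588 − 124 = -712;  -2286 − 712 = -2998
-124 − 12 = -136;  -712 − 136 = -848;  -2998 − 848 = -3846
-136 − 12 = -148;  -848 − 148 = -996;  -3846 − 996 = -4842

-4842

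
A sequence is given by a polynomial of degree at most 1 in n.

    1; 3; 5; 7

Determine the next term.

9

2  2  2
Constant first difference = 2, so extend:
7 + 2 = 9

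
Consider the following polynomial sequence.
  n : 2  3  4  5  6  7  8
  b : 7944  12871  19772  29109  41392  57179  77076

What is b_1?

First differences: 4927, 6901, 9337, 12283, 15787, 19897
Second differences: 1974, 2436, 2946, 3504, 4110
Third differences: 462, 510, 558, 606
Fourth differences: 48, 48, 48
The fourth differences are constant at 48.
Work back: 462 − 48 = 414;  1974 − 414 = 1560;  4927 − 1560 = 3367;  7944 − 3367 = 4577

4577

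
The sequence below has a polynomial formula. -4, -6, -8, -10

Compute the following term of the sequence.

Δ: -2 , -2 , -2
The first differences are constant (-2).
-10 − 2 = -12

-12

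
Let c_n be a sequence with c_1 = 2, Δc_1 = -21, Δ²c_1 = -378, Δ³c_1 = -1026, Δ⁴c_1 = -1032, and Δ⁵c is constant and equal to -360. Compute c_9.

-160606

Build the table forward from the leading diagonal:
Fifth differences: -360, -360, -360, -360, -360, -360, -360, -360, -360
Fourth differences: -1032, -1392, -1752, -2112, -2472, -2832, -3192, -3552, -3912
Third differences: -1026, -2058, -3450, -5202, -7314, -9786, -12618, -15810, -19362
Second differences: -378, -1404, -3462, -6912, -12114, -19428, -29214, -41832, -57642
First differences: -21, -399, -1803, -5265, -12177, -24291, -43719, -72933, -114765
c: 2, -19, -418, -2221, -7486, -19663, -43954, -87673, -160606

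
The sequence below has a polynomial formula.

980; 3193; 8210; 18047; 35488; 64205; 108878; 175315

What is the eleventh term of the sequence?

582730

Δ: 2213, 5017, 9837, 17441, 28717, 44673, 66437
Δ²: 2804, 4820, 7604, 11276, 15956, 21764
Δ³: 2016, 2784, 3672, 4680, 5808
Δ⁴: 768, 888, 1008, 1128
Δ⁵: 120, 120, 120
The fifth differences are constant (120).
1128 + 120 = 1248;  5808 + 1248 = 7056;  21764 + 7056 = 28820;  66437 + 28820 = 95257;  175315 + 95257 = 270572
1248 + 120 = 1368;  7056 + 1368 = 8424;  28820 + 8424 = 37244;  95257 + 37244 = 132501;  270572 + 132501 = 403073
1368 + 120 = 1488;  8424 + 1488 = 9912;  37244 + 9912 = 47156;  132501 + 47156 = 179657;  403073 + 179657 = 582730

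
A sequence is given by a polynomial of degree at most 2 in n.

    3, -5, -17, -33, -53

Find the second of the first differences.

Δ: -8, -12, -16, -20
Δ²: -4, -4, -4

-12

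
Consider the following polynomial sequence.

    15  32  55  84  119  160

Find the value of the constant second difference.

D1: 17, 23, 29, 35, 41
D2: 6, 6, 6, 6

6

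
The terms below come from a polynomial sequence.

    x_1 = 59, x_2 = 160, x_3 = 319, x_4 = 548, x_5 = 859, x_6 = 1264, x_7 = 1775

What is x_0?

101  159  229  311  405  511
58  70  82  94  106
12  12  12  12
The third differences are constant at 12.
Work back: 58 − 12 = 46;  101 − 46 = 55;  59 − 55 = 4

4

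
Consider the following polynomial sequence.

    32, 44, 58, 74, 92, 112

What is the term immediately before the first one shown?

Δ: 12, 14, 16, 18, 20
Δ²: 2, 2, 2, 2
The second differences are constant at 2.
Work back: 12 − 2 = 10;  32 − 10 = 22

22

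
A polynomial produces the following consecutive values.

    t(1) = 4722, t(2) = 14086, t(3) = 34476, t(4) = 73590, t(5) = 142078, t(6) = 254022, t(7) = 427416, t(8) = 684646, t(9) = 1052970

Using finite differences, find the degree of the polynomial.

Δ: 9364, 20390, 39114, 68488, 111944, 173394, 257230, 368324
Δ²: 11026, 18724, 29374, 43456, 61450, 83836, 111094
Δ³: 7698, 10650, 14082, 17994, 22386, 27258
Δ⁴: 2952, 3432, 3912, 4392, 4872
Δ⁵: 480, 480, 480, 480
The fifth differences are constant, so the polynomial has degree 5.

5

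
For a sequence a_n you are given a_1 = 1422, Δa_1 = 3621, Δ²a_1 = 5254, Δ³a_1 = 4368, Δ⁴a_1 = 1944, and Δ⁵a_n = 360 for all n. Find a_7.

Build the table forward from the leading diagonal:
Fifth differences: 360, 360, 360, 360, 360, 360, 360
Fourth differences: 1944, 2304, 2664, 3024, 3384, 3744, 4104
Third differences: 4368, 6312, 8616, 11280, 14304, 17688, 21432
Second differences: 5254, 9622, 15934, 24550, 35830, 50134, 67822
First differences: 3621, 8875, 18497, 34431, 58981, 94811, 144945
a: 1422, 5043, 13918, 32415, 66846, 125827, 220638

220638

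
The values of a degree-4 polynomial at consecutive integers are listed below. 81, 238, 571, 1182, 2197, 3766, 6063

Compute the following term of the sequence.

D1: 157, 333, 611, 1015, 1569, 2297
D2: 176, 278, 404, 554, 728
D3: 102, 126, 150, 174
D4: 24, 24, 24
Constant fourth difference = 24, so extend:
174 + 24 = 198;  728 + 198 = 926;  2297 + 926 = 3223;  6063 + 3223 = 9286

9286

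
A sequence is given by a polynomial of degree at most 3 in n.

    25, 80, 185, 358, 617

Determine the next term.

980

D1: 55, 105, 173, 259
D2: 50, 68, 86
D3: 18, 18
Third differences constant at 18.
86 + 18 = 104;  259 + 104 = 363;  617 + 363 = 980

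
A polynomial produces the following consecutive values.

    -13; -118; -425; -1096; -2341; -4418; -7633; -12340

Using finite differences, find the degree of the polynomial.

4

First differences: -105, -307, -671, -1245, -2077, -3215, -4707
Second differences: -202, -364, -574, -832, -1138, -1492
Third differences: -162, -210, -258, -306, -354
Fourth differences: -48, -48, -48, -48
The fourth differences are constant, so the polynomial has degree 4.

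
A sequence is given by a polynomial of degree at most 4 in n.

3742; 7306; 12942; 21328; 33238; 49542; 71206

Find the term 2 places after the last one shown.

134958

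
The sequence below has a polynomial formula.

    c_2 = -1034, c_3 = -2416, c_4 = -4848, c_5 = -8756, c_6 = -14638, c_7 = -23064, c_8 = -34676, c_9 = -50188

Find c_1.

D1: -1382  -2432  -3908  -5882  -8426  -11612  -15512
D2: -1050  -1476  -1974  -2544  -3186  -3900
D3: -426  -498  -570  -642  -714
D4: -72  -72  -72  -72
The fourth differences are constant at -72.
Work back: -426 + 72 = -354;  -1050 + 354 = -696;  -1382 + 696 = -686;  -1034 + 686 = -348

-348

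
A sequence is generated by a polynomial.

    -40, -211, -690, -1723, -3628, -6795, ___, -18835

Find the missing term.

Using the first 6 terms:
-171, -479, -1033, -1905, -3167
-308, -554, -872, -1262
-246, -318, -390
-72, -72
Constant fourth difference = -72.
Extend forward: -390 − 72 = -462;  -1262 − 462 = -1724;  -3167 − 1724 = -4891;  -6795 − 4891 = -11686

-11686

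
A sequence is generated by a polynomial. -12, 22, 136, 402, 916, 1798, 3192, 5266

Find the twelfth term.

First differences: 34, 114, 266, 514, 882, 1394, 2074
Second differences: 80, 152, 248, 368, 512, 680
Third differences: 72, 96, 120, 144, 168
Fourth differences: 24, 24, 24, 24
Fourth differences constant at 24.
168 + 24 = 192;  680 + 192 = 872;  2074 + 872 = 2946;  5266 + 2946 = 8212
192 + 24 = 216;  872 + 216 = 1088;  2946 + 1088 = 4034;  8212 + 4034 = 12246
216 + 24 = 240;  1088 + 240 = 1328;  4034 + 1328 = 5362;  12246 + 5362 = 17608
240 + 24 = 264;  1328 + 264 = 1592;  5362 + 1592 = 6954;  17608 + 6954 = 24562

24562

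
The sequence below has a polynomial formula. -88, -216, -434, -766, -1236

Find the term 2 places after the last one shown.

-2686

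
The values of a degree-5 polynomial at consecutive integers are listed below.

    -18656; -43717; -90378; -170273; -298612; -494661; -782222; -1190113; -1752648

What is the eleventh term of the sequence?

D1: -25061  -46661  -79895  -128339  -196049  -287561  -407891  -562535
D2: -21600  -33234  -48444  -67710  -91512  -120330  -154644
D3: -11634  -15210  -19266  -23802  -28818  -34314
D4: -3576  -4056  -4536  -5016  -5496
D5: -480  -480  -480  -480
The fifth differences are constant (-480).
-5496 − 480 = -5976;  -34314 − 5976 = -40290;  -154644 − 40290 = -194934;  -562535 − 194934 = -757469;  -1752648 − 757469 = -2510117
-5976 − 480 = -6456;  -40290 − 6456 = -46746;  -194934 − 46746 = -241680;  -757469 − 241680 = -999149;  -2510117 − 999149 = -3509266

-3509266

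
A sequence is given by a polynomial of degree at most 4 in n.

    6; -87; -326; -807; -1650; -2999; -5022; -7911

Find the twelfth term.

Δ: -93 , -239 , -481 , -843 , -1349 , -2023 , -2889
Δ²: -146 , -242 , -362 , -506 , -674 , -866
Δ³: -96 , -120 , -144 , -168 , -192
Δ⁴: -24 , -24 , -24 , -24
The fourth differences are constant (-24).
-192 − 24 = -216;  -866 − 216 = -1082;  -2889 − 1082 = -3971;  -7911 − 3971 = -11882
-216 − 24 = -240;  -1082 − 240 = -1322;  -3971 − 1322 = -5293;  -11882 − 5293 = -17175
-240 − 24 = -264;  -1322 − 264 = -1586;  -5293 − 1586 = -6879;  -17175 − 6879 = -24054
-264 − 24 = -288;  -1586 − 288 = -1874;  -6879 − 1874 = -8753;  -24054 − 8753 = -32807

-32807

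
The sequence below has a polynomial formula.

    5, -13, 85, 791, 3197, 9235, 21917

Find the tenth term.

151187

First differences: -18 , 98 , 706 , 2406 , 6038 , 12682
Second differences: 116 , 608 , 1700 , 3632 , 6644
Third differences: 492 , 1092 , 1932 , 3012
Fourth differences: 600 , 840 , 1080
Fifth differences: 240 , 240
Constant fifth difference = 240, so extend:
1080 + 240 = 1320;  3012 + 1320 = 4332;  6644 + 4332 = 10976;  12682 + 10976 = 23658;  21917 + 23658 = 45575
1320 + 240 = 1560;  4332 + 1560 = 5892;  10976 + 5892 = 16868;  23658 + 16868 = 40526;  45575 + 40526 = 86101
1560 + 240 = 1800;  5892 + 1800 = 7692;  16868 + 7692 = 24560;  40526 + 24560 = 65086;  86101 + 65086 = 151187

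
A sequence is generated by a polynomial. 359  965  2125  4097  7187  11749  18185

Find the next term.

First differences: 606  1160  1972  3090  4562  6436
Second differences: 554  812  1118  1472  1874
Third differences: 258  306  354  402
Fourth differences: 48  48  48
The fourth differences are constant (48).
402 + 48 = 450;  1874 + 450 = 2324;  6436 + 2324 = 8760;  18185 + 8760 = 26945

26945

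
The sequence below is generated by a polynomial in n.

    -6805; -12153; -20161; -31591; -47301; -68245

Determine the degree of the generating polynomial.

First differences: -5348, -8008, -11430, -15710, -20944
Second differences: -2660, -3422, -4280, -5234
Third differences: -762, -858, -954
Fourth differences: -96, -96
The fourth differences are constant, so the polynomial has degree 4.

4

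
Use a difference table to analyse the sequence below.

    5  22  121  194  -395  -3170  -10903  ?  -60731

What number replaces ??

Using the first 7 terms:
First differences: 17, 99, 73, -589, -2775, -7733
Second differences: 82, -26, -662, -2186, -4958
Third differences: -108, -636, -1524, -2772
Fourth differences: -528, -888, -1248
Fifth differences: -360, -360
Constant fifth difference = -360.
Extend forward: -1248 − 360 = -1608;  -2772 − 1608 = -4380;  -4958 − 4380 = -9338;  -7733 − 9338 = -17071;  -10903 − 17071 = -27974

-27974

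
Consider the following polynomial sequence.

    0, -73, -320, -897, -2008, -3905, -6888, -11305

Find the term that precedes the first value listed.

7

First differences: -73  -247  -577  -1111  -1897  -2983  -4417
Second differences: -174  -330  -534  -786  -1086  -1434
Third differences: -156  -204  -252  -300  -348
Fourth differences: -48  -48  -48  -48
The fourth differences are constant at -48.
Work back: -156 + 48 = -108;  -174 + 108 = -66;  -73 + 66 = -7;  0 + 7 = 7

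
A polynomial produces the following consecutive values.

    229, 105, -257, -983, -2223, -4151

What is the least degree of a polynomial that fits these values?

First differences: -124, -362, -726, -1240, -1928
Second differences: -238, -364, -514, -688
Third differences: -126, -150, -174
Fourth differences: -24, -24
The fourth differences are constant, so the polynomial has degree 4.

4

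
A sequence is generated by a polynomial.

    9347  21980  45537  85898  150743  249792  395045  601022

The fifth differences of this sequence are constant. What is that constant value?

First differences: 12633, 23557, 40361, 64845, 99049, 145253, 205977
Second differences: 10924, 16804, 24484, 34204, 46204, 60724
Third differences: 5880, 7680, 9720, 12000, 14520
Fourth differences: 1800, 2040, 2280, 2520
Fifth differences: 240, 240, 240

240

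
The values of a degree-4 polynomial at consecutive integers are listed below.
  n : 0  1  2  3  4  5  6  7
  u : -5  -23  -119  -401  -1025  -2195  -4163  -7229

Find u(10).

-26735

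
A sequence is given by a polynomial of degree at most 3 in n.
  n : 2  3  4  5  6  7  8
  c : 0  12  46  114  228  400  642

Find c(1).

-2

Δ: 12, 34, 68, 114, 172, 242
Δ²: 22, 34, 46, 58, 70
Δ³: 12, 12, 12, 12
The third differences are constant at 12.
Work back: 22 − 12 = 10;  12 − 10 = 2;  0 − 2 = -2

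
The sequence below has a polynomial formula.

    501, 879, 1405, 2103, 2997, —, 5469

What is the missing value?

4111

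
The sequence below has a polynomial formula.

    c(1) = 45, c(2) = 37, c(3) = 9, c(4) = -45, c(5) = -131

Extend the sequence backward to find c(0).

39

First differences: -8  -28  -54  -86
Second differences: -20  -26  -32
Third differences: -6  -6
The third differences are constant at -6.
Work back: -20 + 6 = -14;  -8 + 14 = 6;  45 − 6 = 39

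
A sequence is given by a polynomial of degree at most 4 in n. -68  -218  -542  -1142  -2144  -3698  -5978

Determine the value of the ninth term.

First differences: -150 , -324 , -600 , -1002 , -1554 , -2280
Second differences: -174 , -276 , -402 , -552 , -726
Third differences: -102 , -126 , -150 , -174
Fourth differences: -24 , -24 , -24
The fourth differences are constant (-24).
-174 − 24 = -198;  -726 − 198 = -924;  -2280 − 924 = -3204;  -5978 − 3204 = -9182
-198 − 24 = -222;  -924 − 222 = -1146;  -3204 − 1146 = -4350;  -9182 − 4350 = -13532

-13532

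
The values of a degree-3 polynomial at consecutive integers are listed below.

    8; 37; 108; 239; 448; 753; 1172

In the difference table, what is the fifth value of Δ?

305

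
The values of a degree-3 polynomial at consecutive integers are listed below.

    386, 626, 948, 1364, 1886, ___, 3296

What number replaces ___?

Using the first 5 terms:
D1: 240  322  416  522
D2: 82  94  106
D3: 12  12
Constant third difference = 12.
Extend forward: 106 + 12 = 118;  522 + 118 = 640;  1886 + 640 = 2526

2526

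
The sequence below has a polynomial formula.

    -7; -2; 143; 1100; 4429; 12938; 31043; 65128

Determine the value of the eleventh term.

First differences: 5  145  957  3329  8509  18105  34085
Second differences: 140  812  2372  5180  9596  15980
Third differences: 672  1560  2808  4416  6384
Fourth differences: 888  1248  1608  1968
Fifth differences: 360  360  360
The fifth differences are constant (360).
1968 + 360 = 2328;  6384 + 2328 = 8712;  15980 + 8712 = 24692;  34085 + 24692 = 58777;  65128 + 58777 = 123905
2328 + 360 = 2688;  8712 + 2688 = 11400;  24692 + 11400 = 36092;  58777 + 36092 = 94869;  123905 + 94869 = 218774
2688 + 360 = 3048;  11400 + 3048 = 14448;  36092 + 14448 = 50540;  94869 + 50540 = 145409;  218774 + 145409 = 364183

364183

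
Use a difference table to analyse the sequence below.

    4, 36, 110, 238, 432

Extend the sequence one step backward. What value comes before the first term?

Δ: 32  74  128  194
Δ²: 42  54  66
Δ³: 12  12
The third differences are constant at 12.
Work back: 42 − 12 = 30;  32 − 30 = 2;  4 − 2 = 2

2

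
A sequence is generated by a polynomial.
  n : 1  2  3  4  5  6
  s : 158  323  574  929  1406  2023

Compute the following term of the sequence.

2798

D1: 165 , 251 , 355 , 477 , 617
D2: 86 , 104 , 122 , 140
D3: 18 , 18 , 18
Constant third difference = 18, so extend:
140 + 18 = 158;  617 + 158 = 775;  2023 + 775 = 2798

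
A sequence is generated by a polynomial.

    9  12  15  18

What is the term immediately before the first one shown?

6

D1: 3  3  3
The first differences are constant at 3.
Work back: 9 − 3 = 6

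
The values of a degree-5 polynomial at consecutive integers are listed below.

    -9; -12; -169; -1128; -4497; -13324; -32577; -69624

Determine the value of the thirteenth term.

-1008129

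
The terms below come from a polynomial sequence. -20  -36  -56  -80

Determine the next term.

-108

Δ: -16, -20, -24
Δ²: -4, -4
Second differences constant at -4.
-24 − 4 = -28;  -80 − 28 = -108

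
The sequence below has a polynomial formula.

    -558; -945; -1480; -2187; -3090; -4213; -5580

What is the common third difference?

D1: -387, -535, -707, -903, -1123, -1367
D2: -148, -172, -196, -220, -244
D3: -24, -24, -24, -24

-24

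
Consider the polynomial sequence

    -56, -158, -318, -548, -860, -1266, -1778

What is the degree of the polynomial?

First differences: -102, -160, -230, -312, -406, -512
Second differences: -58, -70, -82, -94, -106
Third differences: -12, -12, -12, -12
The third differences are constant, so the polynomial has degree 3.

3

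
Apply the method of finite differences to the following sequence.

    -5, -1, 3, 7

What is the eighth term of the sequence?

23

Δ: 4  4  4
The first differences are constant (4).
7 + 4 = 11
11 + 4 = 15
15 + 4 = 19
19 + 4 = 23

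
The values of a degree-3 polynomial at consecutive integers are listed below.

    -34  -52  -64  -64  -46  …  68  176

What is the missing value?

Using the first 5 terms:
Δ: -18  -12  0  18
Δ²: 6  12  18
Δ³: 6  6
Constant third difference = 6.
Extend forward: 18 + 6 = 24;  18 + 24 = 42;  -46 + 42 = -4

-4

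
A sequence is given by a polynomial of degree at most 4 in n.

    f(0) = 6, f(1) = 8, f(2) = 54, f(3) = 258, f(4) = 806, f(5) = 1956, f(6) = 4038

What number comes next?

7454

2, 46, 204, 548, 1150, 2082
44, 158, 344, 602, 932
114, 186, 258, 330
72, 72, 72
The fourth differences are constant (72).
330 + 72 = 402;  932 + 402 = 1334;  2082 + 1334 = 3416;  4038 + 3416 = 7454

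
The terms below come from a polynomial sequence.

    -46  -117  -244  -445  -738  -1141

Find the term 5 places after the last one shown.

D1: -71, -127, -201, -293, -403
D2: -56, -74, -92, -110
D3: -18, -18, -18
The third differences are constant (-18).
-110 − 18 = -128;  -403 − 128 = -531;  -1141 − 531 = -1672
-128 − 18 = -146;  -531 − 146 = -677;  -1672 − 677 = -2349
-146 − 18 = -164;  -677 − 164 = -841;  -2349 − 841 = -3190
-164 − 18 = -182;  -841 − 182 = -1023;  -3190 − 1023 = -4213
-182 − 18 = -200;  -1023 − 200 = -1223;  -4213 − 1223 = -5436

-5436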